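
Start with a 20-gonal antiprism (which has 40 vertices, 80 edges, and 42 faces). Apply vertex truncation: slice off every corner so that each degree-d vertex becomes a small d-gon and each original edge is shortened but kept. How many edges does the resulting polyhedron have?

Truncation replaces each original edge-end by a new vertex, so V′ = 2E = 160.
Each original edge survives, and each old vertex of degree d contributes d new edges; summing degrees gives Σd = 2E, so E′ = E + 2E = 3E = 240.
Each original face survives and each original vertex becomes one new face: F′ = F + V = 82.

240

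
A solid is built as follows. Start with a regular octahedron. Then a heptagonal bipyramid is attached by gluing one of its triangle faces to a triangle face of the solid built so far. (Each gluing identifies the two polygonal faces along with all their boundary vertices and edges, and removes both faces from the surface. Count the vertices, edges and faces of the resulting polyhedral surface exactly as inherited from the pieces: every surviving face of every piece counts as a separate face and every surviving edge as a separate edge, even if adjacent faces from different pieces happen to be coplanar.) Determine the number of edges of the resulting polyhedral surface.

30

A regular octahedron: V=6, E=12, F=8.
Attach a heptagonal bipyramid (V=9, E=21, F=14) along a 3-gon: merge 3 vertices and 3 edges, delete both glued faces → V=12, E=30, F=20.
Check: V − E + F = 12 − 30 + 20 = 2.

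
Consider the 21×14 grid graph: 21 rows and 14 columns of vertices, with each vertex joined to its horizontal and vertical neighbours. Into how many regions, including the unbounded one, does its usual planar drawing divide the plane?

The grid has V = 21·14 = 294 vertices and E = 21·13 + 14·20 = 553 edges.
F = 2 − V + E = 2 − 294 + 553 = 261.

261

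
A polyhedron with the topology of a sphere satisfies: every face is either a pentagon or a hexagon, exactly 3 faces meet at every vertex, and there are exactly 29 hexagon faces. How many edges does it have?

117

Let x be the number of pentagons; then F = 29 + x.
Edge–face incidences: 2E = 6·29 + 5·x = 174 + 5x.
Every vertex has degree 3, so 3V = 2E.
Euler: V − E + F = 2 ⇒ (2E)/3 − E + (29 + x) = 2.
Multiply by 6: 2·(2E) − 3·(2E) + 6·(29 + x) = 12, i.e. 174 + 6x − (174 + 5x) = 12.
Collecting terms: x = 12.
Then 2E = 174 + 5·12 = 234, so E = 117, V = 2E/3 = 78, F = 29 + 12 = 41.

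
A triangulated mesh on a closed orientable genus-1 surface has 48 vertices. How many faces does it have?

χ = 2 − 2·1 = 0, and every face is a triangle so 3F = 2E.
V − E + F = 0 with E = 3F/2 gives 48 − (3/2 − 1)·F = 0, so F = 96 and E = 144.

96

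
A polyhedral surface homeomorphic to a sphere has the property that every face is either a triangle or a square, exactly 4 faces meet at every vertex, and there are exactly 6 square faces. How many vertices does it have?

Let x be the number of triangles; then F = 6 + x.
Edge–face incidences: 2E = 4·6 + 3·x = 24 + 3x.
Every vertex has degree 4, so 4V = 2E.
Euler: V − E + F = 2 ⇒ (2E)/4 − E + (6 + x) = 2.
Multiply by 8: 2·(2E) − 4·(2E) + 8·(6 + x) = 16, i.e. 48 + 8x − 2·(24 + 3x) = 16.
Collecting terms: 2x = 16, so x = 8.
Then 2E = 24 + 3·8 = 48, so E = 24, V = 2E/4 = 12, F = 6 + 8 = 14.

12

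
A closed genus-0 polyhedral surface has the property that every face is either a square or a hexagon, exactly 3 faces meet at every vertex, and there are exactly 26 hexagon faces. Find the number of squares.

Let x be the number of squares; then F = 26 + x.
Edge–face incidences: 2E = 6·26 + 4·x = 156 + 4x.
Every vertex has degree 3, so 3V = 2E.
Euler: V − E + F = 2 ⇒ (2E)/3 − E + (26 + x) = 2.
Multiply by 6: 2·(2E) − 3·(2E) + 6·(26 + x) = 12, i.e. 156 + 6x − (156 + 4x) = 12.
Collecting terms: 2x = 12, so x = 6.
Then 2E = 156 + 4·6 = 180, so E = 90, V = 2E/3 = 60, F = 26 + 6 = 32.

6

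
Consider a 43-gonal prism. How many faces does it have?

45

A prism on an n-gon has two n-gon bases and n rectangular sides: V = 2·43 = 86, E = 3·43 = 129, F = 43 + 2 = 45.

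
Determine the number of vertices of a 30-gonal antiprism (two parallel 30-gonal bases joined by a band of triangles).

60

An antiprism on an n-gon has two n-gon caps and 2n triangles: V = 2·30 = 60, E = 4·30 = 120, F = 2·30 + 2 = 62.
Check: V − E + F = 60 − 120 + 62 = 2.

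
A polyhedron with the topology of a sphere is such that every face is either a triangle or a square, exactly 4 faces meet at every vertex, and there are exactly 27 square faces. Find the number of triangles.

8

Let x be the number of triangles; then F = 27 + x.
Edge–face incidences: 2E = 4·27 + 3·x = 108 + 3x.
Every vertex has degree 4, so 4V = 2E.
Euler: V − E + F = 2 ⇒ (2E)/4 − E + (27 + x) = 2.
Multiply by 8: 2·(2E) − 4·(2E) + 8·(27 + x) = 16, i.e. 216 + 8x − 2·(108 + 3x) = 16.
Collecting terms: 2x = 16, so x = 8.
Then 2E = 108 + 3·8 = 132, so E = 66, V = 2E/4 = 33, F = 27 + 8 = 35.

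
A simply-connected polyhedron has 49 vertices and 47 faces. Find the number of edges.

Here V − E + F = 2.
E = V + F − (2) = 49 + 47 − (2) = 94.

94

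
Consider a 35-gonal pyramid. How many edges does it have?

70

A pyramid on an n-gon base has one n-gon and n triangles: V = 35 + 1 = 36, E = 2·35 = 70, F = 35 + 1 = 36.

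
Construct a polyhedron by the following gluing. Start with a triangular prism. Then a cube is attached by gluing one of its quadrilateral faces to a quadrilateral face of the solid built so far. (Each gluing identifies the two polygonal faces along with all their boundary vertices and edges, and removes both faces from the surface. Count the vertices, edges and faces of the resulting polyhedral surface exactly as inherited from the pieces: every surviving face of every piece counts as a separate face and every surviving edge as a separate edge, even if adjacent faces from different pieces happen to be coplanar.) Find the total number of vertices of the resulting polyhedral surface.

10

A triangular prism: V=6, E=9, F=5.
Attach a cube (V=8, E=12, F=6) along a 4-gon: merge 4 vertices and 4 edges, delete both glued faces → V=10, E=17, F=9.
Check: V − E + F = 10 − 17 + 9 = 2.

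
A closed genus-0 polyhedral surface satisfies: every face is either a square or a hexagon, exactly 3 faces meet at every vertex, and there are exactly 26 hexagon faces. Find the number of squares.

6

Let x be the number of squares; then F = 26 + x.
Edge–face incidences: 2E = 6·26 + 4·x = 156 + 4x.
Every vertex has degree 3, so 3V = 2E.
Euler: V − E + F = 2 ⇒ (2E)/3 − E + (26 + x) = 2.
Multiply by 6: 2·(2E) − 3·(2E) + 6·(26 + x) = 12, i.e. 156 + 6x − (156 + 4x) = 12.
Collecting terms: 2x = 12, so x = 6.
Then 2E = 156 + 4·6 = 180, so E = 90, V = 2E/3 = 60, F = 26 + 6 = 32.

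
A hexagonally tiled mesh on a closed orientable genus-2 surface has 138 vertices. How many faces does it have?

70

χ = 2 − 2·2 = -2, and every face is a hexagon so 6F = 2E.
V − E + F = -2 with E = 6F/2 gives 138 − (6/2 − 1)·F = -2, so F = 70 and E = 210.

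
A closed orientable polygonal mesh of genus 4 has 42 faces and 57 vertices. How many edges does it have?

For a closed orientable surface of genus 4, χ = 2 − 2·4 = -6.
E = V + F − (-6) = 57 + 42 − (-6) = 105.

105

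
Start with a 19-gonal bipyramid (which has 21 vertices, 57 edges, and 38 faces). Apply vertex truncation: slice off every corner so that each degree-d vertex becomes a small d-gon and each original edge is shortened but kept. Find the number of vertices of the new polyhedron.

114

Truncation replaces each original edge-end by a new vertex, so V′ = 2E = 114.
Each original edge survives, and each old vertex of degree d contributes d new edges; summing degrees gives Σd = 2E, so E′ = E + 2E = 3E = 171.
Each original face survives and each original vertex becomes one new face: F′ = F + V = 59.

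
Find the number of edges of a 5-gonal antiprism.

20

An antiprism on an n-gon has two n-gon caps and 2n triangles: V = 2·5 = 10, E = 4·5 = 20, F = 2·5 + 2 = 12.
Check: V − E + F = 10 − 20 + 12 = 2.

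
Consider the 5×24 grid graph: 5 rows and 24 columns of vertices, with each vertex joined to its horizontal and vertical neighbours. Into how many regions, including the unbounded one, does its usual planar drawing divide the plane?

93

The grid has V = 5·24 = 120 vertices and E = 5·23 + 24·4 = 211 edges.
F = 2 − V + E = 2 − 120 + 211 = 93.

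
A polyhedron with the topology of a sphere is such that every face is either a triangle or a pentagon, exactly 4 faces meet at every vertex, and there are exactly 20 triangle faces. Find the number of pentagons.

12

Let x be the number of pentagons; then F = 20 + x.
Edge–face incidences: 2E = 3·20 + 5·x = 60 + 5x.
Every vertex has degree 4, so 4V = 2E.
Euler: V − E + F = 2 ⇒ (2E)/4 − E + (20 + x) = 2.
Multiply by 8: 2·(2E) − 4·(2E) + 8·(20 + x) = 16, i.e. 160 + 8x − 2·(60 + 5x) = 16.
Collecting terms: −2x + 40 = 16, so −2x = −24, so x = 12.
Then 2E = 60 + 5·12 = 120, so E = 60, V = 2E/4 = 30, F = 20 + 12 = 32.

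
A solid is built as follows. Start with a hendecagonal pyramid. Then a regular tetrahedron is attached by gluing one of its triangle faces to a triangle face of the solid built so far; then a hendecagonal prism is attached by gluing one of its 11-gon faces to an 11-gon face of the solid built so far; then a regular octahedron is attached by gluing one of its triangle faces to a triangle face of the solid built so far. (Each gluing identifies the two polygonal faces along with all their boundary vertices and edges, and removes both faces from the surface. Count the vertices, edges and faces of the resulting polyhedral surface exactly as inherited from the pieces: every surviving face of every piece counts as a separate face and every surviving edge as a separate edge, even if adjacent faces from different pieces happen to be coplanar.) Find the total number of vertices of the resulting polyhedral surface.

27

A hendecagonal pyramid: V=12, E=22, F=12.
Attach a regular tetrahedron (V=4, E=6, F=4) along a 3-gon: merge 3 vertices and 3 edges, delete both glued faces → V=13, E=25, F=14.
Attach a hendecagonal prism (V=22, E=33, F=13) along an 11-gon: merge 11 vertices and 11 edges, delete both glued faces → V=24, E=47, F=25.
Attach a regular octahedron (V=6, E=12, F=8) along a 3-gon: merge 3 vertices and 3 edges, delete both glued faces → V=27, E=56, F=31.
Check: V − E + F = 27 − 56 + 31 = 2.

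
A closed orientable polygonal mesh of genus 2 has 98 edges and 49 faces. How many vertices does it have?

47

For a closed orientable surface of genus 2, χ = 2 − 2·2 = -2.
V = -2 + E − F = -2 + 98 − 49 = 47.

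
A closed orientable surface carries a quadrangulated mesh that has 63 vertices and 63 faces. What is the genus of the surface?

Every face is a square, so 2E = 4·63 = 252, giving E = 126.
χ = V − E + F = 63 − 126 + 63 = 0.
For a closed orientable surface χ = 2 − 2g, so g = (2 − (0))/2 = 1.

1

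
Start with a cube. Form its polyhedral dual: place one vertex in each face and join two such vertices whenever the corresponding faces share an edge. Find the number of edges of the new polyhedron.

12

The base solid has V = 8, E = 12, F = 6.
The dual swaps V and F and preserves E: V′ = F = 6, E′ = E = 12, F′ = V = 8.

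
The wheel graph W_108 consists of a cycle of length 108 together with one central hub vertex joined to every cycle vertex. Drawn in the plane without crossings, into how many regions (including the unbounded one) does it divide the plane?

W_108 has V = 108 + 1 = 109 vertices and E = 2·108 = 216 edges.
By Euler's formula F = 2 − V + E = 2 − 109 + 216 = 109.

109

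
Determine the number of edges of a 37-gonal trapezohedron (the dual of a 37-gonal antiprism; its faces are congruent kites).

The n-trapezohedron (dual of the n-antiprism) has V = 2·37 + 2 = 76, E = 4·37 = 148, F = 2·37 = 74.
Check: V − E + F = 76 − 148 + 74 = 2.

148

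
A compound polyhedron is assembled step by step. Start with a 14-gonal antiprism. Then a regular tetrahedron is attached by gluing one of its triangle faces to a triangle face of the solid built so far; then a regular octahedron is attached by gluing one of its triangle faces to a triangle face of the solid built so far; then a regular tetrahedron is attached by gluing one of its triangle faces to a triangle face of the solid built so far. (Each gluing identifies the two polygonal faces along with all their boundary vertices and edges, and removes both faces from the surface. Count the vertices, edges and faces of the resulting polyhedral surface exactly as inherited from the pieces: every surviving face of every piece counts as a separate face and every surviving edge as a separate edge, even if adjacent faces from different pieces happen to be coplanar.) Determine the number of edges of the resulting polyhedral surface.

A 14-gonal antiprism: V=28, E=56, F=30.
Attach a regular tetrahedron (V=4, E=6, F=4) along a 3-gon: merge 3 vertices and 3 edges, delete both glued faces → V=29, E=59, F=32.
Attach a regular octahedron (V=6, E=12, F=8) along a 3-gon: merge 3 vertices and 3 edges, delete both glued faces → V=32, E=68, F=38.
Attach a regular tetrahedron (V=4, E=6, F=4) along a 3-gon: merge 3 vertices and 3 edges, delete both glued faces → V=33, E=71, F=40.
Check: V − E + F = 33 − 71 + 40 = 2.

71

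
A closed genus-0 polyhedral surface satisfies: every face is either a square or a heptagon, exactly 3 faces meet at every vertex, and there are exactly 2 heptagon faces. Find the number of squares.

Let x be the number of squares; then F = 2 + x.
Edge–face incidences: 2E = 7·2 + 4·x = 14 + 4x.
Every vertex has degree 3, so 3V = 2E.
Euler: V − E + F = 2 ⇒ (2E)/3 − E + (2 + x) = 2.
Multiply by 6: 2·(2E) − 3·(2E) + 6·(2 + x) = 12, i.e. 12 + 6x − (14 + 4x) = 12.
Collecting terms: 2x − 2 = 12, so 2x = 14, so x = 7.
Then 2E = 14 + 4·7 = 42, so E = 21, V = 2E/3 = 14, F = 2 + 7 = 9.

7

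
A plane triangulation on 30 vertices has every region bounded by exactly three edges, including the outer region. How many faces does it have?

In a plane triangulation 3F = 2E and V − E + F = 2, so F = 2V − 4 = 2·30 − 4 = 56.

56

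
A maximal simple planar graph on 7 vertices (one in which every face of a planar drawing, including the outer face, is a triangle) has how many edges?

15

In a plane triangulation 3F = 2E and V − E + F = 2, so E = 3V − 6 = 3·7 − 6 = 15.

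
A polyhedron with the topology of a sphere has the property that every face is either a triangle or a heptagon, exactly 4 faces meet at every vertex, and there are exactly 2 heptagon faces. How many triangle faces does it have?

Let x be the number of triangles; then F = 2 + x.
Edge–face incidences: 2E = 7·2 + 3·x = 14 + 3x.
Every vertex has degree 4, so 4V = 2E.
Euler: V − E + F = 2 ⇒ (2E)/4 − E + (2 + x) = 2.
Multiply by 8: 2·(2E) − 4·(2E) + 8·(2 + x) = 16, i.e. 16 + 8x − 2·(14 + 3x) = 16.
Collecting terms: 2x − 12 = 16, so 2x = 28, so x = 14.
Then 2E = 14 + 3·14 = 56, so E = 28, V = 2E/4 = 14, F = 2 + 14 = 16.

14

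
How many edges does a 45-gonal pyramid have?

A pyramid on an n-gon base has one n-gon and n triangles: V = 45 + 1 = 46, E = 2·45 = 90, F = 45 + 1 = 46.

90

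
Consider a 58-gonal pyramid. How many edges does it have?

A pyramid on an n-gon base has one n-gon and n triangles: V = 58 + 1 = 59, E = 2·58 = 116, F = 58 + 1 = 59.

116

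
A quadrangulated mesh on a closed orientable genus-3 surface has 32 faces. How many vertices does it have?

28

χ = 2 − 2·3 = -4, and every face is a square so 4F = 2E.
E = 4·32/2 = 64. Then V = -4 + E − F = -4 + 64 − 32 = 28.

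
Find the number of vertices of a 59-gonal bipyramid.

A bipyramid over an n-gon has 2n triangular faces and n + 2 vertices: V = 59 + 2 = 61, E = 3·59 = 177, F = 2·59 = 118.

61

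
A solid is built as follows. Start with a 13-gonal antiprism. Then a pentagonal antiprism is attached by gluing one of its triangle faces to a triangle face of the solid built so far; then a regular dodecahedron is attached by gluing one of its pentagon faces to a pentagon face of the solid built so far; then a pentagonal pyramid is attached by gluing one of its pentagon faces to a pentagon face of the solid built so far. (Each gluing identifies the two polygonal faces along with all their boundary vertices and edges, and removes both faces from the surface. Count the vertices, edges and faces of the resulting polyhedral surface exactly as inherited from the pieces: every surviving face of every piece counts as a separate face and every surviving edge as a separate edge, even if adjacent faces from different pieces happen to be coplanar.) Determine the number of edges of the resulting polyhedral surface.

A 13-gonal antiprism: V=26, E=52, F=28.
Attach a pentagonal antiprism (V=10, E=20, F=12) along a 3-gon: merge 3 vertices and 3 edges, delete both glued faces → V=33, E=69, F=38.
Attach a regular dodecahedron (V=20, E=30, F=12) along a 5-gon: merge 5 vertices and 5 edges, delete both glued faces → V=48, E=94, F=48.
Attach a pentagonal pyramid (V=6, E=10, F=6) along a 5-gon: merge 5 vertices and 5 edges, delete both glued faces → V=49, E=99, F=52.
Check: V − E + F = 49 − 99 + 52 = 2.

99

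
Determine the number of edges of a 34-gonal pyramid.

68

A pyramid on an n-gon base has one n-gon and n triangles: V = 34 + 1 = 35, E = 2·34 = 68, F = 34 + 1 = 35.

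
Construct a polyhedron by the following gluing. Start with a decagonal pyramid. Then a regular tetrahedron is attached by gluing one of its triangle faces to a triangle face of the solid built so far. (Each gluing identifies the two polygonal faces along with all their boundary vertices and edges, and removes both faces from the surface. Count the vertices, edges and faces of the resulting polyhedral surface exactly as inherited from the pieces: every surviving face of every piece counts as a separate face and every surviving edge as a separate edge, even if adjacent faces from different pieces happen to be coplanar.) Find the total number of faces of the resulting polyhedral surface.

A decagonal pyramid: V=11, E=20, F=11.
Attach a regular tetrahedron (V=4, E=6, F=4) along a 3-gon: merge 3 vertices and 3 edges, delete both glued faces → V=12, E=23, F=13.
Check: V − E + F = 12 − 23 + 13 = 2.

13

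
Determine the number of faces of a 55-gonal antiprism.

112

An antiprism on an n-gon has two n-gon caps and 2n triangles: V = 2·55 = 110, E = 4·55 = 220, F = 2·55 + 2 = 112.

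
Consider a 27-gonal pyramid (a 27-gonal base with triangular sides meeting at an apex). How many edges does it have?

A pyramid on an n-gon base has one n-gon and n triangles: V = 27 + 1 = 28, E = 2·27 = 54, F = 27 + 1 = 28.
Check: V − E + F = 28 − 54 + 28 = 2.

54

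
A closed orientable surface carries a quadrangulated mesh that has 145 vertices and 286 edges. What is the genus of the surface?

Every face is a square and each edge borders two faces, so 4F = 2·286, giving F = 143.
χ = V − E + F = 145 − 286 + 143 = 2.
For a closed orientable surface χ = 2 − 2g, so g = (2 − (2))/2 = 0.

0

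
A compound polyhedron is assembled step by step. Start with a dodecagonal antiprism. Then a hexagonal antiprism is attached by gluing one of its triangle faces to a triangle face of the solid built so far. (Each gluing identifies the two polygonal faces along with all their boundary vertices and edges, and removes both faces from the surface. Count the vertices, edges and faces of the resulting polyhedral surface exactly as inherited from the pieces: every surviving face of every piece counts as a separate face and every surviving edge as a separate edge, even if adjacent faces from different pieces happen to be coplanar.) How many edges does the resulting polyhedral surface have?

69

A dodecagonal antiprism: V=24, E=48, F=26.
Attach a hexagonal antiprism (V=12, E=24, F=14) along a 3-gon: merge 3 vertices and 3 edges, delete both glued faces → V=33, E=69, F=38.
Check: V − E + F = 33 − 69 + 38 = 2.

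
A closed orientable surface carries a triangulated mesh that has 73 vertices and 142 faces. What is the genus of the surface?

Every face is a triangle, so 2E = 3·142 = 426, giving E = 213.
χ = V − E + F = 73 − 213 + 142 = 2.
For a closed orientable surface χ = 2 − 2g, so g = (2 − (2))/2 = 0.

0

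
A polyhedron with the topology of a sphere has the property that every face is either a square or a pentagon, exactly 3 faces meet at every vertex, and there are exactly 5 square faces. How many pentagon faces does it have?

Let x be the number of pentagons; then F = 5 + x.
Edge–face incidences: 2E = 4·5 + 5·x = 20 + 5x.
Every vertex has degree 3, so 3V = 2E.
Euler: V − E + F = 2 ⇒ (2E)/3 − E + (5 + x) = 2.
Multiply by 6: 2·(2E) − 3·(2E) + 6·(5 + x) = 12, i.e. 30 + 6x − (20 + 5x) = 12.
Collecting terms: x + 10 = 12, so x = 2.
Then 2E = 20 + 5·2 = 30, so E = 15, V = 2E/3 = 10, F = 5 + 2 = 7.

2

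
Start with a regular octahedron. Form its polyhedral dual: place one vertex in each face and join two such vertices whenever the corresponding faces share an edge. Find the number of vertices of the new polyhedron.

8

The base solid has V = 6, E = 12, F = 8.
The dual swaps V and F and preserves E: V′ = F = 8, E′ = E = 12, F′ = V = 6.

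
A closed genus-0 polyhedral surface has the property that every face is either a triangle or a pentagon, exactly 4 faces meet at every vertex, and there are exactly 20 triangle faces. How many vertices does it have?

30

Let x be the number of pentagons; then F = 20 + x.
Edge–face incidences: 2E = 3·20 + 5·x = 60 + 5x.
Every vertex has degree 4, so 4V = 2E.
Euler: V − E + F = 2 ⇒ (2E)/4 − E + (20 + x) = 2.
Multiply by 8: 2·(2E) − 4·(2E) + 8·(20 + x) = 16, i.e. 160 + 8x − 2·(60 + 5x) = 16.
Collecting terms: −2x + 40 = 16, so −2x = −24, so x = 12.
Then 2E = 60 + 5·12 = 120, so E = 60, V = 2E/4 = 30, F = 20 + 12 = 32.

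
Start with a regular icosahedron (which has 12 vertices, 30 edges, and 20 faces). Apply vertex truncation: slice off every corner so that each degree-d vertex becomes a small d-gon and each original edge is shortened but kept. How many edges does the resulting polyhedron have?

90

Truncation replaces each original edge-end by a new vertex, so V′ = 2E = 60.
Each original edge survives, and each old vertex of degree d contributes d new edges; summing degrees gives Σd = 2E, so E′ = E + 2E = 3E = 90.
Each original face survives and each original vertex becomes one new face: F′ = F + V = 32.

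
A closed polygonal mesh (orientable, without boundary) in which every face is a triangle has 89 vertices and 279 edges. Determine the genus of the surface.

3

Every face is a triangle and each edge borders two faces, so 3F = 2·279, giving F = 186.
χ = V − E + F = 89 − 279 + 186 = -4.
For a closed orientable surface χ = 2 − 2g, so g = (2 − (-4))/2 = 3.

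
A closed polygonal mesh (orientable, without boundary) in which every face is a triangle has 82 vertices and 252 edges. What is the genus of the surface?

Every face is a triangle and each edge borders two faces, so 3F = 2·252, giving F = 168.
χ = V − E + F = 82 − 252 + 168 = -2.
For a closed orientable surface χ = 2 − 2g, so g = (2 − (-2))/2 = 2.

2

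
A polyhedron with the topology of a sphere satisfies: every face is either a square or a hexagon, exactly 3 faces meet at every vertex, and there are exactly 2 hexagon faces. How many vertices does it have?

Let x be the number of squares; then F = 2 + x.
Edge–face incidences: 2E = 6·2 + 4·x = 12 + 4x.
Every vertex has degree 3, so 3V = 2E.
Euler: V − E + F = 2 ⇒ (2E)/3 − E + (2 + x) = 2.
Multiply by 6: 2·(2E) − 3·(2E) + 6·(2 + x) = 12, i.e. 12 + 6x − (12 + 4x) = 12.
Collecting terms: 2x = 12, so x = 6.
Then 2E = 12 + 4·6 = 36, so E = 18, V = 2E/3 = 12, F = 2 + 6 = 8.

12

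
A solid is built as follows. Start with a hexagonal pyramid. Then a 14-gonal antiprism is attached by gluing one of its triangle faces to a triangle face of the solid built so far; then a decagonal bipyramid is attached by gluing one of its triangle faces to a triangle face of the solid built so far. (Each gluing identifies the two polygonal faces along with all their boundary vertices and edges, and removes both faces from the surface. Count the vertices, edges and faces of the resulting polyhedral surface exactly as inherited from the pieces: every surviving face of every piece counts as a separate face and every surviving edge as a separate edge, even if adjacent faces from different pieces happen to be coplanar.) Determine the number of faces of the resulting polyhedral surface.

53

A hexagonal pyramid: V=7, E=12, F=7.
Attach a 14-gonal antiprism (V=28, E=56, F=30) along a 3-gon: merge 3 vertices and 3 edges, delete both glued faces → V=32, E=65, F=35.
Attach a decagonal bipyramid (V=12, E=30, F=20) along a 3-gon: merge 3 vertices and 3 edges, delete both glued faces → V=41, E=92, F=53.
Check: V − E + F = 41 − 92 + 53 = 2.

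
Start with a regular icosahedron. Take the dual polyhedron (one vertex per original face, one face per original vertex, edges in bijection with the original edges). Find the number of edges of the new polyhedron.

30

The base solid has V = 12, E = 30, F = 20.
The dual swaps V and F and preserves E: V′ = F = 20, E′ = E = 30, F′ = V = 12.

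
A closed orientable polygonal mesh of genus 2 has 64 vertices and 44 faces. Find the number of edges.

For a closed orientable surface of genus 2, χ = 2 − 2·2 = -2.
E = V + F − (-2) = 64 + 44 − (-2) = 110.

110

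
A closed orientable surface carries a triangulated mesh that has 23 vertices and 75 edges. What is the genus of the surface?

Every face is a triangle and each edge borders two faces, so 3F = 2·75, giving F = 50.
χ = V − E + F = 23 − 75 + 50 = -2.
For a closed orientable surface χ = 2 − 2g, so g = (2 − (-2))/2 = 2.

2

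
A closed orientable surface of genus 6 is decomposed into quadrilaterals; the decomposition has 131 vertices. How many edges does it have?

χ = 2 − 2·6 = -10, and every face is a square so 4F = 2E.
V − E + F = -10 with E = 4F/2 gives 131 − (4/2 − 1)·F = -10, so F = 141 and E = 282.

282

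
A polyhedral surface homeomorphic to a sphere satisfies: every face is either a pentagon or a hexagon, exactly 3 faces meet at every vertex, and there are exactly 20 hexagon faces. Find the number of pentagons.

Let x be the number of pentagons; then F = 20 + x.
Edge–face incidences: 2E = 6·20 + 5·x = 120 + 5x.
Every vertex has degree 3, so 3V = 2E.
Euler: V − E + F = 2 ⇒ (2E)/3 − E + (20 + x) = 2.
Multiply by 6: 2·(2E) − 3·(2E) + 6·(20 + x) = 12, i.e. 120 + 6x − (120 + 5x) = 12.
Collecting terms: x = 12.
Then 2E = 120 + 5·12 = 180, so E = 90, V = 2E/3 = 60, F = 20 + 12 = 32.

12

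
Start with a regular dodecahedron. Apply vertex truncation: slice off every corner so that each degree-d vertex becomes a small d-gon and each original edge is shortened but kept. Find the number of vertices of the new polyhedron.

60

The base solid has V = 20, E = 30, F = 12.
Truncation replaces each original edge-end by a new vertex, so V′ = 2E = 60.
Each original edge survives, and each old vertex of degree d contributes d new edges; summing degrees gives Σd = 2E, so E′ = E + 2E = 3E = 90.
Each original face survives and each original vertex becomes one new face: F′ = F + V = 32.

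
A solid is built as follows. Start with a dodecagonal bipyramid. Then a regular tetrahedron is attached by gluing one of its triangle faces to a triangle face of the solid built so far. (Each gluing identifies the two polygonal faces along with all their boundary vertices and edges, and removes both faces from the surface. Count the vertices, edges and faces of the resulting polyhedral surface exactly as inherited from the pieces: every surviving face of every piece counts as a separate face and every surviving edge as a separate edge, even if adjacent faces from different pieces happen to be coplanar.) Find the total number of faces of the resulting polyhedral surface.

A dodecagonal bipyramid: V=14, E=36, F=24.
Attach a regular tetrahedron (V=4, E=6, F=4) along a 3-gon: merge 3 vertices and 3 edges, delete both glued faces → V=15, E=39, F=26.
Check: V − E + F = 15 − 39 + 26 = 2.

26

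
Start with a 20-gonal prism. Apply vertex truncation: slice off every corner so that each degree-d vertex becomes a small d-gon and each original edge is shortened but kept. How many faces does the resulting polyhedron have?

62

The base solid has V = 40, E = 60, F = 22.
Truncation replaces each original edge-end by a new vertex, so V′ = 2E = 120.
Each original edge survives, and each old vertex of degree d contributes d new edges; summing degrees gives Σd = 2E, so E′ = E + 2E = 3E = 180.
Each original face survives and each original vertex becomes one new face: F′ = F + V = 62.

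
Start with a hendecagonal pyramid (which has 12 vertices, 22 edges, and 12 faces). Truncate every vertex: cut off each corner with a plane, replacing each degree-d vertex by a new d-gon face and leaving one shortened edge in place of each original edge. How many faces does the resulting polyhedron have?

Truncation replaces each original edge-end by a new vertex, so V′ = 2E = 44.
Each original edge survives, and each old vertex of degree d contributes d new edges; summing degrees gives Σd = 2E, so E′ = E + 2E = 3E = 66.
Each original face survives and each original vertex becomes one new face: F′ = F + V = 24.

24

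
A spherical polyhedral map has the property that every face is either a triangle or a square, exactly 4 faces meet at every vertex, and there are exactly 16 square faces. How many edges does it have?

44

Let x be the number of triangles; then F = 16 + x.
Edge–face incidences: 2E = 4·16 + 3·x = 64 + 3x.
Every vertex has degree 4, so 4V = 2E.
Euler: V − E + F = 2 ⇒ (2E)/4 − E + (16 + x) = 2.
Multiply by 8: 2·(2E) − 4·(2E) + 8·(16 + x) = 16, i.e. 128 + 8x − 2·(64 + 3x) = 16.
Collecting terms: 2x = 16, so x = 8.
Then 2E = 64 + 3·8 = 88, so E = 44, V = 2E/4 = 22, F = 16 + 8 = 24.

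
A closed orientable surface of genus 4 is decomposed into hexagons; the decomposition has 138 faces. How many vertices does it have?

270

χ = 2 − 2·4 = -6, and every face is a hexagon so 6F = 2E.
E = 6·138/2 = 414. Then V = -6 + E − F = -6 + 414 − 138 = 270.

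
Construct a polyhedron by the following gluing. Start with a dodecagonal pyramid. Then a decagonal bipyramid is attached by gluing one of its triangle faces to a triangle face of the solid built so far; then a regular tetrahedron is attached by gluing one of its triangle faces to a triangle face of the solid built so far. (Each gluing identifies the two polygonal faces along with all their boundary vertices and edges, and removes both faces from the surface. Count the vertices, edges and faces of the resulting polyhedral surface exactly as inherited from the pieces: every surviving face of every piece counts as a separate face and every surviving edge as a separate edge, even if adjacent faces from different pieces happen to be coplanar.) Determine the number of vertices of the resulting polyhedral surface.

23

A dodecagonal pyramid: V=13, E=24, F=13.
Attach a decagonal bipyramid (V=12, E=30, F=20) along a 3-gon: merge 3 vertices and 3 edges, delete both glued faces → V=22, E=51, F=31.
Attach a regular tetrahedron (V=4, E=6, F=4) along a 3-gon: merge 3 vertices and 3 edges, delete both glued faces → V=23, E=54, F=33.
Check: V − E + F = 23 − 54 + 33 = 2.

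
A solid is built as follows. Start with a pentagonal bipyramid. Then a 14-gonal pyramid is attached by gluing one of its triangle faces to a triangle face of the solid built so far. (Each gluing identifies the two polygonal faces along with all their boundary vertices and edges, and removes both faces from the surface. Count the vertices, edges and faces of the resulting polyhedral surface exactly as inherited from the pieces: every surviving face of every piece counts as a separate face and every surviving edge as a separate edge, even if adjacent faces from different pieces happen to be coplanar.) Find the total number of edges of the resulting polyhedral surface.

A pentagonal bipyramid: V=7, E=15, F=10.
Attach a 14-gonal pyramid (V=15, E=28, F=15) along a 3-gon: merge 3 vertices and 3 edges, delete both glued faces → V=19, E=40, F=23.
Check: V − E + F = 19 − 40 + 23 = 2.

40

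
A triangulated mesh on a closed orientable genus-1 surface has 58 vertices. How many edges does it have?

174

χ = 2 − 2·1 = 0, and every face is a triangle so 3F = 2E.
V − E + F = 0 with E = 3F/2 gives 58 − (3/2 − 1)·F = 0, so F = 116 and E = 174.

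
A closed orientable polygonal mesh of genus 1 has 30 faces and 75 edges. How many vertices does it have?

45

For a closed orientable surface of genus 1, χ = 2 − 2·1 = 0.
V = 0 + E − F = 0 + 75 − 30 = 45.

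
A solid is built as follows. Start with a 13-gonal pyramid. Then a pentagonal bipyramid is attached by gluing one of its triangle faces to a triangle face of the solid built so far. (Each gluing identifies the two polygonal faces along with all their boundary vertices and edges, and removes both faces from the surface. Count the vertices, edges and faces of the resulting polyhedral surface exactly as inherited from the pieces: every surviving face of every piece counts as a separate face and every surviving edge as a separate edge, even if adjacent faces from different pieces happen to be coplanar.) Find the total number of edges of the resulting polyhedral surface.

38

A 13-gonal pyramid: V=14, E=26, F=14.
Attach a pentagonal bipyramid (V=7, E=15, F=10) along a 3-gon: merge 3 vertices and 3 edges, delete both glued faces → V=18, E=38, F=22.
Check: V − E + F = 18 − 38 + 22 = 2.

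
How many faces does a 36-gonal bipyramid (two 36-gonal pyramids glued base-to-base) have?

72

A bipyramid over an n-gon has 2n triangular faces and n + 2 vertices: V = 36 + 2 = 38, E = 3·36 = 108, F = 2·36 = 72.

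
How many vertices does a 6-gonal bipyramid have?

A bipyramid over an n-gon has 2n triangular faces and n + 2 vertices: V = 6 + 2 = 8, E = 3·6 = 18, F = 2·6 = 12.

8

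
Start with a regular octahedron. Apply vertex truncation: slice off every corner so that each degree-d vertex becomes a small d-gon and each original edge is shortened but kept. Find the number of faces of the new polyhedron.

The base solid has V = 6, E = 12, F = 8.
Truncation replaces each original edge-end by a new vertex, so V′ = 2E = 24.
Each original edge survives, and each old vertex of degree d contributes d new edges; summing degrees gives Σd = 2E, so E′ = E + 2E = 3E = 36.
Each original face survives and each original vertex becomes one new face: F′ = F + V = 14.

14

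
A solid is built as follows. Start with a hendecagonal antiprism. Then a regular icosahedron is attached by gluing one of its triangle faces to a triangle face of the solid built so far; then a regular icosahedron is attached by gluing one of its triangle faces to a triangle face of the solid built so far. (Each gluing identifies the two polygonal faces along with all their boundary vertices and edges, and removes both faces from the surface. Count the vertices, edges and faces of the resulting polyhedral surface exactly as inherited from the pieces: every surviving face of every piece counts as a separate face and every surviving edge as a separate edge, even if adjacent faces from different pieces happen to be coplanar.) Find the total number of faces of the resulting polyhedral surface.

A hendecagonal antiprism: V=22, E=44, F=24.
Attach a regular icosahedron (V=12, E=30, F=20) along a 3-gon: merge 3 vertices and 3 edges, delete both glued faces → V=31, E=71, F=42.
Attach a regular icosahedron (V=12, E=30, F=20) along a 3-gon: merge 3 vertices and 3 edges, delete both glued faces → V=40, E=98, F=60.
Check: V − E + F = 40 − 98 + 60 = 2.

60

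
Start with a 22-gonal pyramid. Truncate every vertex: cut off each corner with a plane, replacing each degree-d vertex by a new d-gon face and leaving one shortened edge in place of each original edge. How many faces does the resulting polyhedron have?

46

The base solid has V = 23, E = 44, F = 23.
Truncation replaces each original edge-end by a new vertex, so V′ = 2E = 88.
Each original edge survives, and each old vertex of degree d contributes d new edges; summing degrees gives Σd = 2E, so E′ = E + 2E = 3E = 132.
Each original face survives and each original vertex becomes one new face: F′ = F + V = 46.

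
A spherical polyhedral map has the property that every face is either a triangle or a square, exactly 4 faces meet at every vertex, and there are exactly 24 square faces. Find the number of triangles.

Let x be the number of triangles; then F = 24 + x.
Edge–face incidences: 2E = 4·24 + 3·x = 96 + 3x.
Every vertex has degree 4, so 4V = 2E.
Euler: V − E + F = 2 ⇒ (2E)/4 − E + (24 + x) = 2.
Multiply by 8: 2·(2E) − 4·(2E) + 8·(24 + x) = 16, i.e. 192 + 8x − 2·(96 + 3x) = 16.
Collecting terms: 2x = 16, so x = 8.
Then 2E = 96 + 3·8 = 120, so E = 60, V = 2E/4 = 30, F = 24 + 8 = 32.

8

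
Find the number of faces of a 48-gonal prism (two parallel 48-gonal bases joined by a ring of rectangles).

A prism on an n-gon has two n-gon bases and n rectangular sides: V = 2·48 = 96, E = 3·48 = 144, F = 48 + 2 = 50.
Check: V − E + F = 96 − 144 + 50 = 2.

50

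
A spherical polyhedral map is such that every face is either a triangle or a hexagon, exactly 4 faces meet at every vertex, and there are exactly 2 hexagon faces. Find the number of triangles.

12

Let x be the number of triangles; then F = 2 + x.
Edge–face incidences: 2E = 6·2 + 3·x = 12 + 3x.
Every vertex has degree 4, so 4V = 2E.
Euler: V − E + F = 2 ⇒ (2E)/4 − E + (2 + x) = 2.
Multiply by 8: 2·(2E) − 4·(2E) + 8·(2 + x) = 16, i.e. 16 + 8x − 2·(12 + 3x) = 16.
Collecting terms: 2x − 8 = 16, so 2x = 24, so x = 12.
Then 2E = 12 + 3·12 = 48, so E = 24, V = 2E/4 = 12, F = 2 + 12 = 14.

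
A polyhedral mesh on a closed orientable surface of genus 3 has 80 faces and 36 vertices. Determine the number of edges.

120

For a closed orientable surface of genus 3, χ = 2 − 2·3 = -4.
E = V + F − (-4) = 36 + 80 − (-4) = 120.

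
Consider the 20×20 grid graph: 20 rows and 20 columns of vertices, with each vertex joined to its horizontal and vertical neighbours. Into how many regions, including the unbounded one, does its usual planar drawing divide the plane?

362

The grid has V = 20·20 = 400 vertices and E = 20·19 + 20·19 = 760 edges.
F = 2 − V + E = 2 − 400 + 760 = 362.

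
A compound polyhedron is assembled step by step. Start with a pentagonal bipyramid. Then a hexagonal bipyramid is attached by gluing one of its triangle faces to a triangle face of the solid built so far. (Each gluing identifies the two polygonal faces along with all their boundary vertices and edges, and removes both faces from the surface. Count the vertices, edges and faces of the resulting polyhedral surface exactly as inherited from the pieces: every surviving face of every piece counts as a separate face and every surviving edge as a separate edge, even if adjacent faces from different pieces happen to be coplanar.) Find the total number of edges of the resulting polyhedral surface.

A pentagonal bipyramid: V=7, E=15, F=10.
Attach a hexagonal bipyramid (V=8, E=18, F=12) along a 3-gon: merge 3 vertices and 3 edges, delete both glued faces → V=12, E=30, F=20.
Check: V − E + F = 12 − 30 + 20 = 2.

30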